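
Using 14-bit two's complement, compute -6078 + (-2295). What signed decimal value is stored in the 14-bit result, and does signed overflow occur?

8011; overflow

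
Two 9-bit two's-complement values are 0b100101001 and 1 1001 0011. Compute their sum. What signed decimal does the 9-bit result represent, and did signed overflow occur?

188; overflow

0b100101001 → 100101001 = -215 (signed)
1 1001 0011 → 110010011 = -109 (signed)
  100101001
+ 110010011
= 010111100  (discard carry-out 1)
Result 010111100: MSB = 0 → value 188.
Both addends are negative but the stored result is non-negative: signed overflow. The true value -215 + (-109) = -324 lies outside [-256, 255].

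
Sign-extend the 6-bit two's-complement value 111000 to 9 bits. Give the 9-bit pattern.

111111000

MSB of 111000 is 1; replicate it into the new high bits.
111|111000 → 111111000 (still -8).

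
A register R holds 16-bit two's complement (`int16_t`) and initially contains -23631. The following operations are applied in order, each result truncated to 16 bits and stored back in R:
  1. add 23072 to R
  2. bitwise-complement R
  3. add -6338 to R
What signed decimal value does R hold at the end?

Start: R = -23631 = 1010001110110001.
R = -23631 + 23072 = -559 = 1111110111010001
R = NOT 1111110111010001 = 0000001000101110 = 558
R = 558 + (-6338) = -5780 = 1110100101101100

-5780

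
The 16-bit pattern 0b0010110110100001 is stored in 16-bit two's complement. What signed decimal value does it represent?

11681

MSB is 0, so the value is non-negative: 0010110110100001 = 11681.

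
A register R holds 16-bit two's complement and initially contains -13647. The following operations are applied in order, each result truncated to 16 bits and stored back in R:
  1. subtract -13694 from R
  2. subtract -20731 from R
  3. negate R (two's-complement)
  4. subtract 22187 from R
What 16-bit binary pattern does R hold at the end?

0101100000101011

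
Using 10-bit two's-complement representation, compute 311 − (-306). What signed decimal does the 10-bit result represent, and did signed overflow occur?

-407; overflow

311 → 0100110111
-306 → 1011001110
Subtract via negate-and-add: invert 1011001110 + 1 = 0100110010 (i.e. 306).
  0100110111
+ 0100110010
= 1001101001
Result 1001101001: MSB = 1 → 617 − 1024 = -407.
Both addends (after negating the subtrahend) are non-negative but the stored result is negative: signed overflow. The true value 311 − (-306) = 617 lies outside [-512, 511].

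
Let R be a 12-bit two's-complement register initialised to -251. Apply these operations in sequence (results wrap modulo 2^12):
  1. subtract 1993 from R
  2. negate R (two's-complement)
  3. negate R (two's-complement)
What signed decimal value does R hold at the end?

1852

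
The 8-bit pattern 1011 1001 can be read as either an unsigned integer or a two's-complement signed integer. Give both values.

unsigned = 185, signed = -71

Unsigned: 10111001 = 185.
Signed: MSB=1 → 185 − 256 = -71.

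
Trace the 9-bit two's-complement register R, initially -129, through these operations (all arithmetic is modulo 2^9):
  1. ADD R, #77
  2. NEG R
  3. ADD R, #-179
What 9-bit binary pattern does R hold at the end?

110000001

Start: R = -129 = 101111111.
R = -129 + 77 = -52 = 111001100
R = −(-52) = 52 = 000110100
R = 52 + (-179) = -127 = 110000001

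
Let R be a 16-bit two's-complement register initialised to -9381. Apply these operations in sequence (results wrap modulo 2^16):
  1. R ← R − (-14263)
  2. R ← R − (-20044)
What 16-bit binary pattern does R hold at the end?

Start: R = -9381 = 1101101101011011.
R = -9381 − (-14263) = 4882 = 0001001100010010
R = 4882 − (-20044) = 24926 = 0110000101011110

0110000101011110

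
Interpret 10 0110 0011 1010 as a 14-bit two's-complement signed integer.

MSB is 1, so the value is negative.
Unsigned reading: 9786. Subtract 2^14 = 16384: 9786 − 16384 = -6598.

-6598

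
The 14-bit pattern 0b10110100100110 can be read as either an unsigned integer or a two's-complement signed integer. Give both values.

Unsigned: 10110100100110 = 11558.
Signed: MSB=1 → 11558 − 16384 = -4826.

unsigned = 11558, signed = -4826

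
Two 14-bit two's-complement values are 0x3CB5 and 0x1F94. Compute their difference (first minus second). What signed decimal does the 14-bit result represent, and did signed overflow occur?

0x3CB5 = 11110010110101 = -843 (signed)
0x1F94 = 01111110010100 = 8084 (signed)
Subtract via negate-and-add: invert 01111110010100 + 1 = 10000001101100 (i.e. -8084).
  11110010110101
+ 10000001101100
= 01110100100001  (discard carry-out 1)
Result 01110100100001: MSB = 0 → value 7457.
Both addends (after negating the subtrahend) are negative but the stored result is non-negative: signed overflow. The true value -843 − 8084 = -8927 lies outside [-8192, 8191].

7457; overflow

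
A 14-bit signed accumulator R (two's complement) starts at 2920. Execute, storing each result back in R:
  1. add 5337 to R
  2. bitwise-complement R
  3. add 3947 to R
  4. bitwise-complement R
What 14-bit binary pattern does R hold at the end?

Start: R = 2920 = 00101101101000.
R = 2920 + 5337 = 8257; wraps to -8127 = 10000001000001
R = NOT 10000001000001 = 01111110111110 = 8126
R = 8126 + 3947 = 12073; wraps to -4311 = 10111100101001
R = NOT 10111100101001 = 01000011010110 = 4310

01000011010110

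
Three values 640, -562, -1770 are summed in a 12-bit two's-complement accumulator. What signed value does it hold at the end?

-1692

640 + (-562) = 78 (000001001110)
78 + (-1770) = -1692 (100101100100)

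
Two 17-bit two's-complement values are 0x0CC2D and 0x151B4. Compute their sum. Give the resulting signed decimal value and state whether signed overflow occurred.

7649; no overflow

0x0CC2D = 01100110000101101 = 52269 (signed)
0x151B4 = 10101000110110100 = -44620 (signed)
  01100110000101101
+ 10101000110110100
= 00001110111100001  (discard carry-out 1)
Result 00001110111100001: MSB = 0 → value 7649.
Addends have opposite signs, so signed overflow cannot occur.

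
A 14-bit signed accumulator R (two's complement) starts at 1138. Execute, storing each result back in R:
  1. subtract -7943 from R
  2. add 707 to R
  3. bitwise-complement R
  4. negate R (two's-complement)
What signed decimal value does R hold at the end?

-6595

Start: R = 1138 = 00010001110010.
R = 1138 − (-7943) = 9081; wraps to -7303 = 10001101111001
R = -7303 + 707 = -6596 = 10011000111100
R = NOT 10011000111100 = 01100111000011 = 6595
R = −(6595) = -6595 = 10011000111101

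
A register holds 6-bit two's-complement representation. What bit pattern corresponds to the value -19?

101101

|-19| = 19 = 010011 in 6 bits.
Invert the bits: 101100. Add 1: 101101.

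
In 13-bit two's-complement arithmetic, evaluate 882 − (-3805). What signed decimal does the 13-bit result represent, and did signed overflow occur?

882 → 0001101110010
-3805 → 1000100100011
Subtract via negate-and-add: invert 1000100100011 + 1 = 0111011011101 (i.e. 3805).
  0001101110010
+ 0111011011101
= 1001001001111
Result 1001001001111: MSB = 1 → 4687 − 8192 = -3505.
Both addends (after negating the subtrahend) are non-negative but the stored result is negative: signed overflow. The true value 882 − (-3805) = 4687 lies outside [-4096, 4095].

-3505; overflow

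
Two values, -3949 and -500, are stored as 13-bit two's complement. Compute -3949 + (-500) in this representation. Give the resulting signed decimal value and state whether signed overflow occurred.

-3949 → 1000010010011
-500 → 1111000001100
  1000010010011
+ 1111000001100
= 0111010011111  (discard carry-out 1)
Result 0111010011111: MSB = 0 → value 3743.
Both addends are negative but the stored result is non-negative: signed overflow. The true value -3949 + (-500) = -4449 lies outside [-4096, 4095].

3743; overflow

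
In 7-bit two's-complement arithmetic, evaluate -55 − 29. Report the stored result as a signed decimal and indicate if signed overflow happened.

44; overflow

-55 → 1001001
29 → 0011101
Subtract via negate-and-add: invert 0011101 + 1 = 1100011 (i.e. -29).
  1001001
+ 1100011
= 0101100  (discard carry-out 1)
Result 0101100: MSB = 0 → value 44.
Both addends (after negating the subtrahend) are negative but the stored result is non-negative: signed overflow. The true value -55 − 29 = -84 lies outside [-64, 63].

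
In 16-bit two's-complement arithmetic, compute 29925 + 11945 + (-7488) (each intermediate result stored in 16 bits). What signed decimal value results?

-31154

29925 + 11945 = 41870 → wraps to -23666 (1010001110001110)
-23666 + (-7488) = -31154 (1000011001001110)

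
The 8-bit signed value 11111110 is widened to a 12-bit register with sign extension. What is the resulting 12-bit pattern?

111111111110

MSB of 11111110 is 1; replicate it into the new high bits.
1111|11111110 → 111111111110 (still -2).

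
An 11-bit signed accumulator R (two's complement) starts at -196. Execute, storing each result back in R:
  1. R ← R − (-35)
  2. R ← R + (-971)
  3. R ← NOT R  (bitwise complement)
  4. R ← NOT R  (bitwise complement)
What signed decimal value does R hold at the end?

916

Start: R = -196 = 11100111100.
R = -196 − (-35) = -161 = 11101011111
R = -161 + (-971) = -1132; wraps to 916 = 01110010100
R = NOT 01110010100 = 10001101011 = -917
R = NOT 10001101011 = 01110010100 = 916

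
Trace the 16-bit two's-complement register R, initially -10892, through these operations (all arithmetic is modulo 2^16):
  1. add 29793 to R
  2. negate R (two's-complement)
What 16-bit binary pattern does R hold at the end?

Start: R = -10892 = 1101010101110100.
R = -10892 + 29793 = 18901 = 0100100111010101
R = −(18901) = -18901 = 1011011000101011

1011011000101011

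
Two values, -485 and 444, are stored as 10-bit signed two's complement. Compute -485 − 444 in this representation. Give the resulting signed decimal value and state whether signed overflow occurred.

95; overflow

-485 → 1000011011
444 → 0110111100
Subtract via negate-and-add: invert 0110111100 + 1 = 1001000100 (i.e. -444).
  1000011011
+ 1001000100
= 0001011111  (discard carry-out 1)
Result 0001011111: MSB = 0 → value 95.
Both addends (after negating the subtrahend) are negative but the stored result is non-negative: signed overflow. The true value -485 − 444 = -929 lies outside [-512, 511].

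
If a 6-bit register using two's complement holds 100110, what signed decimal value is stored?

-26

MSB is 1, so the value is negative.
Invert: 011001. Add 1: 011010 = 26. So the value is −26.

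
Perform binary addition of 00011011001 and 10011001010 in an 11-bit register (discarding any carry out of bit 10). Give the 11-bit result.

10110100011

  00011011001
+ 10011001010
= 10110100011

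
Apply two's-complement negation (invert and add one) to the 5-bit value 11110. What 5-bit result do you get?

00010

Invert: 00001. Add 1: 00010.
Check: 11110 = -2, 00010 = 2.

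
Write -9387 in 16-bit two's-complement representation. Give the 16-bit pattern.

1101101101010101

|-9387| = 9387 = 0010010010101011 in 16 bits.
Invert the bits: 1101101101010100. Add 1: 1101101101010101.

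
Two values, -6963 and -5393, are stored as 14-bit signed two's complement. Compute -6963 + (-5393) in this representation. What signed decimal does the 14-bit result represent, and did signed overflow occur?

4028; overflow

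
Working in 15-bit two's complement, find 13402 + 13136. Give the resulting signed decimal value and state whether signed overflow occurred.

-6230; overflow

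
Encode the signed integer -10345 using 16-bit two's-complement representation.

1101011110010111

|-10345| = 10345 = 0010100001101001 in 16 bits.
Invert the bits: 1101011110010110. Add 1: 1101011110010111.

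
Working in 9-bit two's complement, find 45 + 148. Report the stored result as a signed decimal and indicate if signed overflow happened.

193; no overflow

45 → 000101101
148 → 010010100
  000101101
+ 010010100
= 011000001
Result 011000001: MSB = 0 → value 193.
Both addends are non-negative and so is the stored result: no signed overflow.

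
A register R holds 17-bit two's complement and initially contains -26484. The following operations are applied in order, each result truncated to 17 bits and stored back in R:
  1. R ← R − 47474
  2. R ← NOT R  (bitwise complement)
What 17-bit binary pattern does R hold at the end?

10010000011100101

Start: R = -26484 = 11001100010001100.
R = -26484 − 47474 = -73958; wraps to 57114 = 01101111100011010
R = NOT 01101111100011010 = 10010000011100101 = -57115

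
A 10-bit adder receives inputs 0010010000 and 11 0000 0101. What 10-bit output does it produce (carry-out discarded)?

1110010101

  0010010000
+ 1100000101
= 1110010101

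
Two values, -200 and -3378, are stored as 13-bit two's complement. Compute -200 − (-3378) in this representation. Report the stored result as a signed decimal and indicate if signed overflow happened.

3178; no overflow

-200 → 1111100111000
-3378 → 1001011001110
Subtract via negate-and-add: invert 1001011001110 + 1 = 0110100110010 (i.e. 3378).
  1111100111000
+ 0110100110010
= 0110001101010  (discard carry-out 1)
Result 0110001101010: MSB = 0 → value 3178.
Addends (after negating the subtrahend) have opposite signs, so signed overflow cannot occur.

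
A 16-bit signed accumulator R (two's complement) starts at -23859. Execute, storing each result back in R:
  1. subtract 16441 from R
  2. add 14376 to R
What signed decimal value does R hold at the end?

-25924

Start: R = -23859 = 1010001011001101.
R = -23859 − 16441 = -40300; wraps to 25236 = 0110001010010100
R = 25236 + 14376 = 39612; wraps to -25924 = 1001101010111100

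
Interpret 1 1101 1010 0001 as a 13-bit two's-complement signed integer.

-607

MSB is 1, so the value is negative.
Unsigned reading: 7585. Subtract 2^13 = 8192: 7585 − 8192 = -607.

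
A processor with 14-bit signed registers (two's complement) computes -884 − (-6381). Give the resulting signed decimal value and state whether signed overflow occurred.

-884 → 11110010001100
-6381 → 10011100010011
Subtract via negate-and-add: invert 10011100010011 + 1 = 01100011101101 (i.e. 6381).
  11110010001100
+ 01100011101101
= 01010101111001  (discard carry-out 1)
Result 01010101111001: MSB = 0 → value 5497.
Addends (after negating the subtrahend) have opposite signs, so signed overflow cannot occur.

5497; no overflow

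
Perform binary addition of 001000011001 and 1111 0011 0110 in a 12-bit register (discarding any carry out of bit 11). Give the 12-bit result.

  001000011001
+ 111100110110
= 000101001111  (discard carry-out 1)

000101001111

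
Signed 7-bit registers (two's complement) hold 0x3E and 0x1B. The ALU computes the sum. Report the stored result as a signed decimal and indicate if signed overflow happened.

0x3E = 0111110 = 62 (signed)
0x1B = 0011011 = 27 (signed)
  0111110
+ 0011011
= 1011001
Result 1011001: MSB = 1 → 89 − 128 = -39.
Both addends are non-negative but the stored result is negative: signed overflow. The true value 62 + 27 = 89 lies outside [-64, 63].

-39; overflow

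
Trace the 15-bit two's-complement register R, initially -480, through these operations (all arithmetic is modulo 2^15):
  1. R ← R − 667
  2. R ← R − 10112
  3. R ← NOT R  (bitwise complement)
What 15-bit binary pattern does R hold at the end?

010101111111010

Start: R = -480 = 111111000100000.
R = -480 − 667 = -1147 = 111101110000101
R = -1147 − 10112 = -11259 = 101010000000101
R = NOT 101010000000101 = 010101111111010 = 11258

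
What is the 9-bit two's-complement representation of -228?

100011100

|-228| = 228 = 011100100 in 9 bits.
Invert the bits: 100011011. Add 1: 100011100.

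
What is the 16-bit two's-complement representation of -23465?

|-23465| = 23465 = 0101101110101001 in 16 bits.
Invert the bits: 1010010001010110. Add 1: 1010010001010111.

1010010001010111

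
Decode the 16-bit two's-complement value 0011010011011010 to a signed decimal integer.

MSB is 0, so the value is non-negative: 0011010011011010 = 13530.

13530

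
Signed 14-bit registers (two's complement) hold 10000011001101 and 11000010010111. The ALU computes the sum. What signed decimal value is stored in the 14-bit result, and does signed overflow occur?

4452; overflow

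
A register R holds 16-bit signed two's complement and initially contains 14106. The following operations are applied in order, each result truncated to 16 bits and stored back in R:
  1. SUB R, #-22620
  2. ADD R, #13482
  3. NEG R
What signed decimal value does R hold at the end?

15328

Start: R = 14106 = 0011011100011010.
R = 14106 − (-22620) = 36726; wraps to -28810 = 1000111101110110
R = -28810 + 13482 = -15328 = 1100010000100000
R = −(-15328) = 15328 = 0011101111100000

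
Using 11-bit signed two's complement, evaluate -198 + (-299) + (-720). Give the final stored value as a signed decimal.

831

-198 + (-299) = -497 (11000001111)
-497 + (-720) = -1217 → wraps to 831 (01100111111)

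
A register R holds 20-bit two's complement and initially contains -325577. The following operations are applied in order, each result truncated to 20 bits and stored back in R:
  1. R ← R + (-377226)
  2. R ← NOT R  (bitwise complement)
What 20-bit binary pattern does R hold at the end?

10101011100101010010

Start: R = -325577 = 10110000100000110111.
R = -325577 + (-377226) = -702803; wraps to 345773 = 01010100011010101101
R = NOT 01010100011010101101 = 10101011100101010010 = -345774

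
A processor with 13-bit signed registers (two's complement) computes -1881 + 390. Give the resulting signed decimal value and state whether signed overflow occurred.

-1881 → 1100010100111
390 → 0000110000110
  1100010100111
+ 0000110000110
= 1101000101101
Result 1101000101101: MSB = 1 → 6701 − 8192 = -1491.
Addends have opposite signs, so signed overflow cannot occur.

-1491; no overflow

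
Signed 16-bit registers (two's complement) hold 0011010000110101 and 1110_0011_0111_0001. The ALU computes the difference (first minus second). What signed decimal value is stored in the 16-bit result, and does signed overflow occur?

0011010000110101 = 13365 (signed)
1110_0011_0111_0001 → 1110001101110001 = -7311 (signed)
Subtract via negate-and-add: invert 1110001101110001 + 1 = 0001110010001111 (i.e. 7311).
  0011010000110101
+ 0001110010001111
= 0101000011000100
Result 0101000011000100: MSB = 0 → value 20676.
Both addends (after negating the subtrahend) are non-negative and so is the stored result: no signed overflow.

20676; no overflow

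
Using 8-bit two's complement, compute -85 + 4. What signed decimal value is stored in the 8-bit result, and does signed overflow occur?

-85 → 10101011
4 → 00000100
  10101011
+ 00000100
= 10101111
Result 10101111: MSB = 1 → 175 − 256 = -81.
Addends have opposite signs, so signed overflow cannot occur.

-81; no overflow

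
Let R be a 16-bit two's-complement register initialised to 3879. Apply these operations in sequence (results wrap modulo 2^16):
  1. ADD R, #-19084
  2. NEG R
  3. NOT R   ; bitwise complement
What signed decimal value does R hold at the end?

-15206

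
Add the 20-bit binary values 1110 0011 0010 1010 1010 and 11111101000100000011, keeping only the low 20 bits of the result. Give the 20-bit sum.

11100000001110101101

  11100011001010101010
+ 11111101000100000011
= 11100000001110101101  (discard carry-out 1)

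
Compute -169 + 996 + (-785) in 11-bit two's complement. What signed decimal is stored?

-169 + 996 = 827 (01100111011)
827 + (-785) = 42 (00000101010)

42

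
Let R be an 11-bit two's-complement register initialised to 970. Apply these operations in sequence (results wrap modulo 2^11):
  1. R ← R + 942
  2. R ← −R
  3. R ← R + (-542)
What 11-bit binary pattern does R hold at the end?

Start: R = 970 = 01111001010.
R = 970 + 942 = 1912; wraps to -136 = 11101111000
R = −(-136) = 136 = 00010001000
R = 136 + (-542) = -406 = 11001101010

11001101010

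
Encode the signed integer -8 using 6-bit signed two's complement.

111000

|-8| = 8 = 001000 in 6 bits.
Invert the bits: 110111. Add 1: 111000.
Check: 111000 reads as 56 − 64 = -8.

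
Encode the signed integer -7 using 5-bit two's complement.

11001

|-7| = 7 = 00111 in 5 bits.
Invert the bits: 11000. Add 1: 11001.
Check: 11001 reads as 25 − 32 = -7.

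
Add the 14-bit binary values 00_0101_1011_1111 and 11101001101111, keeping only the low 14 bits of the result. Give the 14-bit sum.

00000000101110

  00010110111111
+ 11101001101111
= 00000000101110  (discard carry-out 1)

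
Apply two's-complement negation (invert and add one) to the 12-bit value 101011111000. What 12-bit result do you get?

010100001000

Invert: 010100000111. Add 1: 010100001000.
Check: 101011111000 = -1288, 010100001000 = 1288.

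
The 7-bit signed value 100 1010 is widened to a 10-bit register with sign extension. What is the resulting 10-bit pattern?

MSB of 1001010 is 1; replicate it into the new high bits.
111|1001010 → 1111001010 (still -54).

1111001010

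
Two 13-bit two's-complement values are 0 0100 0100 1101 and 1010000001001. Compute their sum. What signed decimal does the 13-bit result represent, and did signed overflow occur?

0 0100 0100 1101 → 0010001001101 = 1101 (signed)
1010000001001 = -3063 (signed)
  0010001001101
+ 1010000001001
= 1100001010110
Result 1100001010110: MSB = 1 → 6230 − 8192 = -1962.
Addends have opposite signs, so signed overflow cannot occur.

-1962; no overflow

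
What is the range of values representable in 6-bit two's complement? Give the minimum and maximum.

min = -32, max = 31

Minimum: −2^5 = -32.
Maximum: 2^5 − 1 = 31.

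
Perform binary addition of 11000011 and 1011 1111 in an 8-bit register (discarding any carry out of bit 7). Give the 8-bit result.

10000010

  11000011
+ 10111111
= 10000010  (discard carry-out 1)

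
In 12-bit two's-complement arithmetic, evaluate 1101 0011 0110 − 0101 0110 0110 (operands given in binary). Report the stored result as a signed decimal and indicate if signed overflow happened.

2000; overflow

1101 0011 0110 → 110100110110 = -714 (signed)
0101 0110 0110 → 010101100110 = 1382 (signed)
Subtract via negate-and-add: invert 010101100110 + 1 = 101010011010 (i.e. -1382).
  110100110110
+ 101010011010
= 011111010000  (discard carry-out 1)
Result 011111010000: MSB = 0 → value 2000.
Both addends (after negating the subtrahend) are negative but the stored result is non-negative: signed overflow. The true value -714 − 1382 = -2096 lies outside [-2048, 2047].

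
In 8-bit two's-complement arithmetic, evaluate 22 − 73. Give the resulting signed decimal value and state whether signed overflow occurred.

-51; no overflow

22 → 00010110
73 → 01001001
Subtract via negate-and-add: invert 01001001 + 1 = 10110111 (i.e. -73).
  00010110
+ 10110111
= 11001101
Result 11001101: MSB = 1 → 205 − 256 = -51.
Addends (after negating the subtrahend) have opposite signs, so signed overflow cannot occur.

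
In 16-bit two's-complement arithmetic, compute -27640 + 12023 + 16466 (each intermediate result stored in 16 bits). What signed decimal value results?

-27640 + 12023 = -15617 (1100001011111111)
-15617 + 16466 = 849 (0000001101010001)

849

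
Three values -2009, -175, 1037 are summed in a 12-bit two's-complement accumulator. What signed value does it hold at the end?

-2009 + (-175) = -2184 → wraps to 1912 (011101111000)
1912 + 1037 = 2949 → wraps to -1147 (101110000101)

-1147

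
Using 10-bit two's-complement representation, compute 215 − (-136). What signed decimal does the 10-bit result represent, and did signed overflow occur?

215 → 0011010111
-136 → 1101111000
Subtract via negate-and-add: invert 1101111000 + 1 = 0010001000 (i.e. 136).
  0011010111
+ 0010001000
= 0101011111
Result 0101011111: MSB = 0 → value 351.
Both addends (after negating the subtrahend) are non-negative and so is the stored result: no signed overflow.

351; no overflow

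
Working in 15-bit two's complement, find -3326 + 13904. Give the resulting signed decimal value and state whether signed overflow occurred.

10578; no overflow

-3326 → 111001100000010
13904 → 011011001010000
  111001100000010
+ 011011001010000
= 010100101010010  (discard carry-out 1)
Result 010100101010010: MSB = 0 → value 10578.
Addends have opposite signs, so signed overflow cannot occur.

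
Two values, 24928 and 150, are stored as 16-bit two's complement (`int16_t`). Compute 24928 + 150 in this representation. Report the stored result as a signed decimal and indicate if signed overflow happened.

25078; no overflow

24928 → 0110000101100000
150 → 0000000010010110
  0110000101100000
+ 0000000010010110
= 0110000111110110
Result 0110000111110110: MSB = 0 → value 25078.
Both addends are non-negative and so is the stored result: no signed overflow.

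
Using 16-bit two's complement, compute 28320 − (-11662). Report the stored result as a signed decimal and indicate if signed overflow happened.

28320 → 0110111010100000
-11662 → 1101001001110010
Subtract via negate-and-add: invert 1101001001110010 + 1 = 0010110110001110 (i.e. 11662).
  0110111010100000
+ 0010110110001110
= 1001110000101110
Result 1001110000101110: MSB = 1 → 39982 − 65536 = -25554.
Both addends (after negating the subtrahend) are non-negative but the stored result is negative: signed overflow. The true value 28320 − (-11662) = 39982 lies outside [-32768, 32767].

-25554; overflow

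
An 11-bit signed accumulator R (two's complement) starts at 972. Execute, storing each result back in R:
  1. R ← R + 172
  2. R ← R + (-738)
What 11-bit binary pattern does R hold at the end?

00110010110

Start: R = 972 = 01111001100.
R = 972 + 172 = 1144; wraps to -904 = 10001111000
R = -904 + (-738) = -1642; wraps to 406 = 00110010110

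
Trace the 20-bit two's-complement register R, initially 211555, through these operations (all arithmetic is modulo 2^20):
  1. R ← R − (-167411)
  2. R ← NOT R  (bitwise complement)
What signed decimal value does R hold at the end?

Start: R = 211555 = 00110011101001100011.
R = 211555 − (-167411) = 378966 = 01011100100001010110
R = NOT 01011100100001010110 = 10100011011110101001 = -378967

-378967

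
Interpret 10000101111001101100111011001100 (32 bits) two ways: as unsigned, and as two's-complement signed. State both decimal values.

unsigned = 2246495948, signed = -2048471348

Unsigned: 10000101111001101100111011001100 = 2246495948.
Signed: MSB=1 → 2246495948 − 4294967296 = -2048471348.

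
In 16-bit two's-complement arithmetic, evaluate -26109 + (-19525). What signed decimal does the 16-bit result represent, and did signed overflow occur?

19902; overflow

-26109 → 1001101000000011
-19525 → 1011001110111011
  1001101000000011
+ 1011001110111011
= 0100110110111110  (discard carry-out 1)
Result 0100110110111110: MSB = 0 → value 19902.
Both addends are negative but the stored result is non-negative: signed overflow. The true value -26109 + (-19525) = -45634 lies outside [-32768, 32767].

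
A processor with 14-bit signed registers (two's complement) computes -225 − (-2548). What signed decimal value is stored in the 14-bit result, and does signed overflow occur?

2323; no overflow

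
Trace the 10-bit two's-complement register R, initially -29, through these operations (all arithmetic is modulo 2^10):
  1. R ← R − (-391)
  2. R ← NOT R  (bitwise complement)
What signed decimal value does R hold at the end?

Start: R = -29 = 1111100011.
R = -29 − (-391) = 362 = 0101101010
R = NOT 0101101010 = 1010010101 = -363

-363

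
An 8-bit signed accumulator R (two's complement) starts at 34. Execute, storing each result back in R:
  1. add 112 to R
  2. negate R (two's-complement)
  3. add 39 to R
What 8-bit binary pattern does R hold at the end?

Start: R = 34 = 00100010.
R = 34 + 112 = 146; wraps to -110 = 10010010
R = −(-110) = 110 = 01101110
R = 110 + 39 = 149; wraps to -107 = 10010101

10010101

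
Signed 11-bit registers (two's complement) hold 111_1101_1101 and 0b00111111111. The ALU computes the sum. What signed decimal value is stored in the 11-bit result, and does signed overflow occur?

476; no overflow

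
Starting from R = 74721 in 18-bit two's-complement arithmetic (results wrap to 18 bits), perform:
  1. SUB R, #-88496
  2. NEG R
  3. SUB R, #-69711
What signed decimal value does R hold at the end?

-93506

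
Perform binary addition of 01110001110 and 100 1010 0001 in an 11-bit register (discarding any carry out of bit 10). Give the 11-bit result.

00000101111

  01110001110
+ 10010100001
= 00000101111  (discard carry-out 1)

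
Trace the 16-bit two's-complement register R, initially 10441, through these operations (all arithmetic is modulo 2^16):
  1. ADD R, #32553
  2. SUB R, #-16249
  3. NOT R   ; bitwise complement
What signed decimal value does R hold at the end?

6292

Start: R = 10441 = 0010100011001001.
R = 10441 + 32553 = 42994; wraps to -22542 = 1010011111110010
R = -22542 − (-16249) = -6293 = 1110011101101011
R = NOT 1110011101101011 = 0001100010010100 = 6292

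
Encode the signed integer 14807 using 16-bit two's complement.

14807 is non-negative, so write it directly in 16 bits: 0011100111010111.

0011100111010111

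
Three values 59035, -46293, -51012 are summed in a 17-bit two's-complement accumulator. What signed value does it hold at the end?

-38270

59035 + (-46293) = 12742 (00011000111000110)
12742 + (-51012) = -38270 (10110101010000010)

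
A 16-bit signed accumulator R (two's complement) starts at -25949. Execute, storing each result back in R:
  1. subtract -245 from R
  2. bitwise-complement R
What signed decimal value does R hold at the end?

25703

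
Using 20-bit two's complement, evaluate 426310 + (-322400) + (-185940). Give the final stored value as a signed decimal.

426310 + (-322400) = 103910 (00011001010111100110)
103910 + (-185940) = -82030 (11101011111110010010)

-82030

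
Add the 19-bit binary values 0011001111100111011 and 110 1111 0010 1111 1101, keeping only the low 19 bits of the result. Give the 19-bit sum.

0001001001000111000

  0011001111100111011
+ 1101111001011111101
= 0001001001000111000  (discard carry-out 1)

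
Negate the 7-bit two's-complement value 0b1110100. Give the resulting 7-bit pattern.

Invert: 0001011. Add 1: 0001100.
Check: 1110100 = -12, 0001100 = 12.

0001100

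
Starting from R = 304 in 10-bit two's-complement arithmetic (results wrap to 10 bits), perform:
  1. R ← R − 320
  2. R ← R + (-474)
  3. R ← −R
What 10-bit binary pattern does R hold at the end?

Start: R = 304 = 0100110000.
R = 304 − 320 = -16 = 1111110000
R = -16 + (-474) = -490 = 1000010110
R = −(-490) = 490 = 0111101010

0111101010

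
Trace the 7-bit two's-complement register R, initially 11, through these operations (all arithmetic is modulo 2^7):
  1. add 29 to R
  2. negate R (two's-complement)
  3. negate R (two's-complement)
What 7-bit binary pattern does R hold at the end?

0101000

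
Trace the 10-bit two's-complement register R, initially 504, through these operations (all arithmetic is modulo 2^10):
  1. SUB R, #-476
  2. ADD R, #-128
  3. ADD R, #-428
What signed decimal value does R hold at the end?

Start: R = 504 = 0111111000.
R = 504 − (-476) = 980; wraps to -44 = 1111010100
R = -44 + (-128) = -172 = 1101010100
R = -172 + (-428) = -600; wraps to 424 = 0110101000

424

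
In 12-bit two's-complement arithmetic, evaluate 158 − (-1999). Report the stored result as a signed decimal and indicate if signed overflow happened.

-1939; overflow

158 → 000010011110
-1999 → 100000110001
Subtract via negate-and-add: invert 100000110001 + 1 = 011111001111 (i.e. 1999).
  000010011110
+ 011111001111
= 100001101101
Result 100001101101: MSB = 1 → 2157 − 4096 = -1939.
Both addends (after negating the subtrahend) are non-negative but the stored result is negative: signed overflow. The true value 158 − (-1999) = 2157 lies outside [-2048, 2047].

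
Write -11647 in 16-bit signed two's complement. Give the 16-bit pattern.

1101001010000001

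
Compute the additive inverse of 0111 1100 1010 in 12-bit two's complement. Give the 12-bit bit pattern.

100000110110

Invert: 100000110101. Add 1: 100000110110.
Check: 011111001010 = 1994, 100000110110 = -1994.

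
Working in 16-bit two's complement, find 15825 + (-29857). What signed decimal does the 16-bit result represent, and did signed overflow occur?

15825 → 0011110111010001
-29857 → 1000101101011111
  0011110111010001
+ 1000101101011111
= 1100100100110000
Result 1100100100110000: MSB = 1 → 51504 − 65536 = -14032.
Addends have opposite signs, so signed overflow cannot occur.

-14032; no overflow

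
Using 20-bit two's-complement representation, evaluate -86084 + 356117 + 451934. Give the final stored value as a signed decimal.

-326609

-86084 + 356117 = 270033 (01000001111011010001)
270033 + 451934 = 721967 → wraps to -326609 (10110000010000101111)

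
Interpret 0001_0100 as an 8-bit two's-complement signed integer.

20

MSB is 0, so the value is non-negative: 00010100 = 20.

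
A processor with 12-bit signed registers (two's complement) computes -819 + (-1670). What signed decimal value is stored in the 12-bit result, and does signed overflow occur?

-819 → 110011001101
-1670 → 100101111010
  110011001101
+ 100101111010
= 011001000111  (discard carry-out 1)
Result 011001000111: MSB = 0 → value 1607.
Both addends are negative but the stored result is non-negative: signed overflow. The true value -819 + (-1670) = -2489 lies outside [-2048, 2047].

1607; overflow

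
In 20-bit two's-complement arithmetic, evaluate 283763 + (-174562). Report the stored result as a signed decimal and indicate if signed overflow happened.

283763 → 01000101010001110011
-174562 → 11010101011000011110
  01000101010001110011
+ 11010101011000011110
= 00011010101010010001  (discard carry-out 1)
Result 00011010101010010001: MSB = 0 → value 109201.
Addends have opposite signs, so signed overflow cannot occur.

109201; no overflow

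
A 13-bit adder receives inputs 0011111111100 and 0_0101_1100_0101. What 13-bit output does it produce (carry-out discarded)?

0110111000001

  0011111111100
+ 0010111000101
= 0110111000001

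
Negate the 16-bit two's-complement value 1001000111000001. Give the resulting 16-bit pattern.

Invert: 0110111000111110. Add 1: 0110111000111111.
Check: 1001000111000001 = -28223, 0110111000111111 = 28223.

0110111000111111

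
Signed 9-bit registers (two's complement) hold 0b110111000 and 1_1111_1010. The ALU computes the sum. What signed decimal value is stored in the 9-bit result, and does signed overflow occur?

-78; no overflow

0b110111000 → 110111000 = -72 (signed)
1_1111_1010 → 111111010 = -6 (signed)
  110111000
+ 111111010
= 110110010  (discard carry-out 1)
Result 110110010: MSB = 1 → 434 − 512 = -78.
Both addends are negative and so is the stored result: no signed overflow.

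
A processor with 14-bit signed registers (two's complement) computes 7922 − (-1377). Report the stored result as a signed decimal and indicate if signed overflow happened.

-7085; overflow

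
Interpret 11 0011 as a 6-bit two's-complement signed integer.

MSB is 1, so the value is negative.
Invert: 001100. Add 1: 001101 = 13. So the value is −13.

-13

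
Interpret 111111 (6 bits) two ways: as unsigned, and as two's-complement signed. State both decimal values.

unsigned = 63, signed = -1

Unsigned: 111111 = 63.
Signed: MSB=1 → 63 − 64 = -1.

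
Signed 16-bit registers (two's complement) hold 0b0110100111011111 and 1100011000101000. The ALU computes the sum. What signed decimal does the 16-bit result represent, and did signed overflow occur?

12295; no overflow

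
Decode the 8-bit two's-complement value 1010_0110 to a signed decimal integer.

-90

MSB is 1, so the value is negative.
Invert: 01011001. Add 1: 01011010 = 90. So the value is −90.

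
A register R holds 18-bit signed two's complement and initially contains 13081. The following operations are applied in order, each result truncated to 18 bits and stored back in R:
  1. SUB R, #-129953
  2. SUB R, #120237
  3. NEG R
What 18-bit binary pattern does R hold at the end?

Start: R = 13081 = 000011001100011001.
R = 13081 − (-129953) = 143034; wraps to -119110 = 100010111010111010
R = -119110 − 120237 = -239347; wraps to 22797 = 000101100100001101
R = −(22797) = -22797 = 111010011011110011

111010011011110011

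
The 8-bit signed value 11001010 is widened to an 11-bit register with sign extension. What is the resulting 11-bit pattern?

11111001010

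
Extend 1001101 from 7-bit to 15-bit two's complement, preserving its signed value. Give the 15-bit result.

111111111001101

MSB of 1001101 is 1; replicate it into the new high bits.
11111111|1001101 → 111111111001101 (still -51).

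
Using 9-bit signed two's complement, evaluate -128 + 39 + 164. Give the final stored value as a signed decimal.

75

-128 + 39 = -89 (110100111)
-89 + 164 = 75 (001001011)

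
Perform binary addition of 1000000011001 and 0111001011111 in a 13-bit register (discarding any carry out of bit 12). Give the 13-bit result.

  1000000011001
+ 0111001011111
= 1111001111000

1111001111000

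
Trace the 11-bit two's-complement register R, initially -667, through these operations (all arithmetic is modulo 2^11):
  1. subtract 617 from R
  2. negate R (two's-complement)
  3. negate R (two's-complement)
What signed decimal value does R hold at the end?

Start: R = -667 = 10101100101.
R = -667 − 617 = -1284; wraps to 764 = 01011111100
R = −(764) = -764 = 10100000100
R = −(-764) = 764 = 01011111100

764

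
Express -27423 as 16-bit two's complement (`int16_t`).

|-27423| = 27423 = 0110101100011111 in 16 bits.
Invert the bits: 1001010011100000. Add 1: 1001010011100001.

1001010011100001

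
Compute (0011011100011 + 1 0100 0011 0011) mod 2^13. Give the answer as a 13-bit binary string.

  0011011100011
+ 1010000110011
= 1101100010110

1101100010110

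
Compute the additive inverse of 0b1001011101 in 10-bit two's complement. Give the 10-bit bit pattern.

0110100011

Invert: 0110100010. Add 1: 0110100011.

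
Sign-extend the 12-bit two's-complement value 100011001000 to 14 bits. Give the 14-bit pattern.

MSB of 100011001000 is 1; replicate it into the new high bits.
11|100011001000 → 11100011001000 (still -1848).

11100011001000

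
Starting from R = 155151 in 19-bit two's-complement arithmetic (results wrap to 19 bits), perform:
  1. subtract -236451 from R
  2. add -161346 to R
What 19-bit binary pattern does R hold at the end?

Start: R = 155151 = 0100101111000001111.
R = 155151 − (-236451) = 391602; wraps to -132686 = 1011111100110110010
R = -132686 + (-161346) = -294032; wraps to 230256 = 0111000001101110000

0111000001101110000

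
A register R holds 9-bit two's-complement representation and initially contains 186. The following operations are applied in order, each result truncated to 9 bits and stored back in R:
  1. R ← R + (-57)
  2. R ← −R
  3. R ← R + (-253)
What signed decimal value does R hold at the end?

Start: R = 186 = 010111010.
R = 186 + (-57) = 129 = 010000001
R = −(129) = -129 = 101111111
R = -129 + (-253) = -382; wraps to 130 = 010000010

130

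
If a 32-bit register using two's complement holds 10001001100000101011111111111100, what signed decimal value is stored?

MSB is 1, so the value is negative.
Invert: 01110110011111010100000000000011. Add 1: 01110110011111010100000000000100 = 1987919876. So the value is −1987919876.

-1987919876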